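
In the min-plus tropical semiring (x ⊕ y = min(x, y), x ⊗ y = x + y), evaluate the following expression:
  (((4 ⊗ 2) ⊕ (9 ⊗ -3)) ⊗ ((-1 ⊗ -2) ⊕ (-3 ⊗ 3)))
(((4 ⊗ 2) ⊕ (9 ⊗ -3)) ⊗ ((-1 ⊗ -2) ⊕ (-3 ⊗ 3))) = 3

Expand innermost to outermost. Recall ⊕ takes the minimum of its arguments and ⊗ takes their sum. Working out the expression (((4 ⊗ 2) ⊕ (9 ⊗ -3)) ⊗ ((-1 ⊗ -2) ⊕ (-3 ⊗ 3))) gives 3.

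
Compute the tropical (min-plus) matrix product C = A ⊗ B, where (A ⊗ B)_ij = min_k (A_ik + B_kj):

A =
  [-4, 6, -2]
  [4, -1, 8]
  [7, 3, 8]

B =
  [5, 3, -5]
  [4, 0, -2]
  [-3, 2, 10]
A ⊗ B =
  [-5, -1, -9]
  [3, -1, -3]
  [5, 3, 1]

Apply the min-plus product entry-by-entry:
  C[0][0] = min over k of (A[0][0] + B[0][0] = -4 + 5 = 1, A[0][1] + B[1][0] = 6 + 4 = 10, A[0][2] + B[2][0] = -2 + -3 = -5) = -5 (attained at k = 2)
  C[0][1] = min over k of (A[0][0] + B[0][1] = -4 + 3 = -1, A[0][1] + B[1][1] = 6 + 0 = 6, A[0][2] + B[2][1] = -2 + 2 = 0) = -1 (attained at k = 0)
  C[0][2] = min over k of (A[0][0] + B[0][2] = -4 + -5 = -9, A[0][1] + B[1][2] = 6 + -2 = 4, A[0][2] + B[2][2] = -2 + 10 = 8) = -9 (attained at k = 0)
  C[1][0] = min over k of (A[1][0] + B[0][0] = 4 + 5 = 9, A[1][1] + B[1][0] = -1 + 4 = 3, A[1][2] + B[2][0] = 8 + -3 = 5) = 3 (attained at k = 1)
  C[1][1] = min over k of (A[1][0] + B[0][1] = 4 + 3 = 7, A[1][1] + B[1][1] = -1 + 0 = -1, A[1][2] + B[2][1] = 8 + 2 = 10) = -1 (attained at k = 1)
  C[1][2] = min over k of (A[1][0] + B[0][2] = 4 + -5 = -1, A[1][1] + B[1][2] = -1 + -2 = -3, A[1][2] + B[2][2] = 8 + 10 = 18) = -3 (attained at k = 1)
  C[2][0] = min over k of (A[2][0] + B[0][0] = 7 + 5 = 12, A[2][1] + B[1][0] = 3 + 4 = 7, A[2][2] + B[2][0] = 8 + -3 = 5) = 5 (attained at k = 2)
  C[2][1] = min over k of (A[2][0] + B[0][1] = 7 + 3 = 10, A[2][1] + B[1][1] = 3 + 0 = 3, A[2][2] + B[2][1] = 8 + 2 = 10) = 3 (attained at k = 1)
  C[2][2] = min over k of (A[2][0] + B[0][2] = 7 + -5 = 2, A[2][1] + B[1][2] = 3 + -2 = 1, A[2][2] + B[2][2] = 8 + 10 = 18) = 1 (attained at k = 1)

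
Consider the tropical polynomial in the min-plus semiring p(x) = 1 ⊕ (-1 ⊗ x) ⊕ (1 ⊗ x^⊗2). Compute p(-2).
p(-2) = -3

A tropical monomial a ⊗ x^⊗i evaluates to a + i · x. Evaluating each term at x = -2:
  Term 0 contributes 1 + 0 · -2 = 1
  Term 1 contributes -1 + 1 · -2 = -3
  Term 2 contributes 1 + 2 · -2 = -3
p(-2) = ⊕ of these = min[1, -3, -3] = -3.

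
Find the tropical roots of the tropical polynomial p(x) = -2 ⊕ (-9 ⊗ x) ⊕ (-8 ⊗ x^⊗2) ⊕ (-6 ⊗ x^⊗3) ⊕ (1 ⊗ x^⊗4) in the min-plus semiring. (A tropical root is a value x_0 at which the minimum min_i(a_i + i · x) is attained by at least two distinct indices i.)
Roots: {-7, -2, -1, 7}

Each tropical root is a break point of the lower envelope of the lines y = a_i + i · x (there are 5 lines, with slopes 0, 1, ..., 4). Only the lines that attain the minimum somewhere contribute to roots; other lines are dominated. Here the surviving (envelope) indices are i = 4, i = 3, i = 2, i = 1, i = 0.
Intersections between consecutive envelope lines give the roots: for adjacent envelope indices i < j the intersection is x = (a_i − a_j) / (j − i). Reading off the sorted break points: {-7, -2, -1, 7}.
Verification: at each break x_0, at least two indices attain the minimum of min_i(a_i + i · x_0).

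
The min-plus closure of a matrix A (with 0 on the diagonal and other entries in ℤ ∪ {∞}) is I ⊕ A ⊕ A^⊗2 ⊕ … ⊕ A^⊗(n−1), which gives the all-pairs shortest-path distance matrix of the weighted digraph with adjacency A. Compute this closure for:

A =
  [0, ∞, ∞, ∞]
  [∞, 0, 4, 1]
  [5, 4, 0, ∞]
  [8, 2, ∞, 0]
Closure =
  [0, ∞, ∞, ∞]
  [9, 0, 4, 1]
  [5, 4, 0, 5]
  [8, 2, 6, 0]

This is the Floyd-Warshall all-pairs shortest-path computation. For each intermediate vertex k = 0, 1, …, 3, update dist[i][j] ← min(dist[i][j], dist[i][k] + dist[k][j]). The final matrix gives, for each (i, j), the minimum total weight of any directed path from i to j (possibly empty when i = j).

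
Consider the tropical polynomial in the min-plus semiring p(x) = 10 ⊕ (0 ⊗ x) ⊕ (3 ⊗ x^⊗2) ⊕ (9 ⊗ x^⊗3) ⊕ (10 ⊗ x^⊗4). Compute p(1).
p(1) = 1

A tropical monomial a ⊗ x^⊗i evaluates to a + i · x. Evaluating each term at x = 1:
  Term 0 contributes 10 + 0 · 1 = 10
  Term 1 contributes 0 + 1 · 1 = 1
  Term 2 contributes 3 + 2 · 1 = 5
  Term 3 contributes 9 + 3 · 1 = 12
  Term 4 contributes 10 + 4 · 1 = 14
p(1) = ⊕ of these = min[10, 1, 5, 12, 14] = 1.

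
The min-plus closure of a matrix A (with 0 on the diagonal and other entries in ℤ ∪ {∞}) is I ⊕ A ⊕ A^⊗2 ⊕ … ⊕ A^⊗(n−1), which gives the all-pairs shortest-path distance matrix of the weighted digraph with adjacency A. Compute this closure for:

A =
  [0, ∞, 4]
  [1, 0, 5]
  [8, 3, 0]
Closure =
  [0, 7, 4]
  [1, 0, 5]
  [4, 3, 0]

This is the Floyd-Warshall all-pairs shortest-path computation. For each intermediate vertex k = 0, 1, …, 2, update dist[i][j] ← min(dist[i][j], dist[i][k] + dist[k][j]). The final matrix gives, for each (i, j), the minimum total weight of any directed path from i to j (possibly empty when i = j).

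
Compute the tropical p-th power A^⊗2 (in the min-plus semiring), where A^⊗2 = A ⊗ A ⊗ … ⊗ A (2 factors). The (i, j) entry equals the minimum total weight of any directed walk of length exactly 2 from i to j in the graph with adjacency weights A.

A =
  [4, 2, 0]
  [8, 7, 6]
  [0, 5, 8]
A^⊗2 =
  [0, 5, 4]
  [6, 10, 8]
  [4, 2, 0]

Each entry (A^⊗2)_ij equals the minimum over all length-2 walks i = v_0 → v_1 → … → v_2 = j of Σ_t A[v_t][v_{t+1}]. For example, for (i, j) = (0, 2) we minimise over 3 possible intermediate vertex sequences; the minimum is 4, attained along the walk 0 → 0 → 2.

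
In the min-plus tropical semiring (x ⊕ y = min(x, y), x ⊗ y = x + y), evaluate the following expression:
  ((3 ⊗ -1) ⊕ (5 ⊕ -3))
((3 ⊗ -1) ⊕ (5 ⊕ -3)) = -3

Expand innermost to outermost. Recall ⊕ takes the minimum of its arguments and ⊗ takes their sum. Working out the expression ((3 ⊗ -1) ⊕ (5 ⊕ -3)) gives -3.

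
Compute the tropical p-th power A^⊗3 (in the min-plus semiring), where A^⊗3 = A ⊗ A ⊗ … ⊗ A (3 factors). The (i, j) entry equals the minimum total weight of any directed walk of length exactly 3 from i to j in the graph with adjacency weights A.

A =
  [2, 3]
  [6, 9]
A^⊗3 =
  [6, 7]
  [10, 11]

Each entry (A^⊗3)_ij equals the minimum over all length-3 walks i = v_0 → v_1 → … → v_3 = j of Σ_t A[v_t][v_{t+1}]. For example, for (i, j) = (0, 1) we minimise over 4 possible intermediate vertex sequences; the minimum is 7, attained along the walk 0 → 0 → 0 → 1.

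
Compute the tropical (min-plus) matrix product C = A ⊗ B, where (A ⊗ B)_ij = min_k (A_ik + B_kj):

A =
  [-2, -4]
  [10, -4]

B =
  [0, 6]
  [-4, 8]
A ⊗ B =
  [-8, 4]
  [-8, 4]

Apply the min-plus product entry-by-entry:
  C[0][0] = min over k of (A[0][0] + B[0][0] = -2 + 0 = -2, A[0][1] + B[1][0] = -4 + -4 = -8) = -8 (attained at k = 1)
  C[0][1] = min over k of (A[0][0] + B[0][1] = -2 + 6 = 4, A[0][1] + B[1][1] = -4 + 8 = 4) = 4 (attained at k = 0)
  C[1][0] = min over k of (A[1][0] + B[0][0] = 10 + 0 = 10, A[1][1] + B[1][0] = -4 + -4 = -8) = -8 (attained at k = 1)
  C[1][1] = min over k of (A[1][0] + B[0][1] = 10 + 6 = 16, A[1][1] + B[1][1] = -4 + 8 = 4) = 4 (attained at k = 1)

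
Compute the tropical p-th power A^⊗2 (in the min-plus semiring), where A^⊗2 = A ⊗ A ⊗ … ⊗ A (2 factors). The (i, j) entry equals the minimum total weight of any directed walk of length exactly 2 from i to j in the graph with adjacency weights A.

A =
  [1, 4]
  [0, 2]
A^⊗2 =
  [2, 5]
  [1, 4]

Each entry (A^⊗2)_ij equals the minimum over all length-2 walks i = v_0 → v_1 → … → v_2 = j of Σ_t A[v_t][v_{t+1}]. For example, for (i, j) = (0, 1) we minimise over 2 possible intermediate vertex sequences; the minimum is 5, attained along the walk 0 → 0 → 1.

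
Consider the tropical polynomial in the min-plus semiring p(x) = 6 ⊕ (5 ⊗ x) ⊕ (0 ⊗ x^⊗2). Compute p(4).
p(4) = 6

A tropical monomial a ⊗ x^⊗i evaluates to a + i · x. Evaluating each term at x = 4:
  Term 0 contributes 6 + 0 · 4 = 6
  Term 1 contributes 5 + 1 · 4 = 9
  Term 2 contributes 0 + 2 · 4 = 8
p(4) = ⊕ of these = min[6, 9, 8] = 6.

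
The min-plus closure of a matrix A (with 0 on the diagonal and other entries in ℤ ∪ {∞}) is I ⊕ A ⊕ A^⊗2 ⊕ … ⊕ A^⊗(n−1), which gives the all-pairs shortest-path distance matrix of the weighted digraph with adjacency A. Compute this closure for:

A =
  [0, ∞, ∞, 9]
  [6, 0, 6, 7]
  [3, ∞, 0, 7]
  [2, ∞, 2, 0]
Closure =
  [0, ∞, 11, 9]
  [6, 0, 6, 7]
  [3, ∞, 0, 7]
  [2, ∞, 2, 0]

This is the Floyd-Warshall all-pairs shortest-path computation. For each intermediate vertex k = 0, 1, …, 3, update dist[i][j] ← min(dist[i][j], dist[i][k] + dist[k][j]). The final matrix gives, for each (i, j), the minimum total weight of any directed path from i to j (possibly empty when i = j).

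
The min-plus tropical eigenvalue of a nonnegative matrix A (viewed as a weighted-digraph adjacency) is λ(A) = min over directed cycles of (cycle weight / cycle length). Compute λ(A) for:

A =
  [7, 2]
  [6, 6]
λ(A) = 4

Enumerate directed cycles and compute their means (weight / length). Sample:
  cycle 0 → 0: weight = 7, length = 1, mean = 7/1 ≈ 7.000
  cycle 1 → 1: weight = 6, length = 1, mean = 6/1 ≈ 6.000
  cycle 0 → 1 → 0: weight = 8, length = 2, mean = 8/2 ≈ 4.000
  cycle 1 → 0 → 1: weight = 8, length = 2, mean = 8/2 ≈ 4.000
Minimum mean = 4.000, attained e.g. along the cycle 0 → 1 → 0 with weight 8 and length 2. So λ(A) = 8/2 = 4.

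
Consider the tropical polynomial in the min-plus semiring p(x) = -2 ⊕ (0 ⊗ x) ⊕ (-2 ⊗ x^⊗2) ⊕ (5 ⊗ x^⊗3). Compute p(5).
p(5) = -2

A tropical monomial a ⊗ x^⊗i evaluates to a + i · x. Evaluating each term at x = 5:
  Term 0 contributes -2 + 0 · 5 = -2
  Term 1 contributes 0 + 1 · 5 = 5
  Term 2 contributes -2 + 2 · 5 = 8
  Term 3 contributes 5 + 3 · 5 = 20
p(5) = ⊕ of these = min[-2, 5, 8, 20] = -2.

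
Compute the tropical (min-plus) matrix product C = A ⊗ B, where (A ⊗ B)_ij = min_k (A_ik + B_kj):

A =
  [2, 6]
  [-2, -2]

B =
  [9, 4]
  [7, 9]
A ⊗ B =
  [11, 6]
  [5, 2]

Apply the min-plus product entry-by-entry:
  C[0][0] = min over k of (A[0][0] + B[0][0] = 2 + 9 = 11, A[0][1] + B[1][0] = 6 + 7 = 13) = 11 (attained at k = 0)
  C[0][1] = min over k of (A[0][0] + B[0][1] = 2 + 4 = 6, A[0][1] + B[1][1] = 6 + 9 = 15) = 6 (attained at k = 0)
  C[1][0] = min over k of (A[1][0] + B[0][0] = -2 + 9 = 7, A[1][1] + B[1][0] = -2 + 7 = 5) = 5 (attained at k = 1)
  C[1][1] = min over k of (A[1][0] + B[0][1] = -2 + 4 = 2, A[1][1] + B[1][1] = -2 + 9 = 7) = 2 (attained at k = 0)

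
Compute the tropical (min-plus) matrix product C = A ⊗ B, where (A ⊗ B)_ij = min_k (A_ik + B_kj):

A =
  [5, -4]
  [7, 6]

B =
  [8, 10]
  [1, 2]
A ⊗ B =
  [-3, -2]
  [7, 8]

Apply the min-plus product entry-by-entry:
  C[0][0] = min over k of (A[0][0] + B[0][0] = 5 + 8 = 13, A[0][1] + B[1][0] = -4 + 1 = -3) = -3 (attained at k = 1)
  C[0][1] = min over k of (A[0][0] + B[0][1] = 5 + 10 = 15, A[0][1] + B[1][1] = -4 + 2 = -2) = -2 (attained at k = 1)
  C[1][0] = min over k of (A[1][0] + B[0][0] = 7 + 8 = 15, A[1][1] + B[1][0] = 6 + 1 = 7) = 7 (attained at k = 1)
  C[1][1] = min over k of (A[1][0] + B[0][1] = 7 + 10 = 17, A[1][1] + B[1][1] = 6 + 2 = 8) = 8 (attained at k = 1)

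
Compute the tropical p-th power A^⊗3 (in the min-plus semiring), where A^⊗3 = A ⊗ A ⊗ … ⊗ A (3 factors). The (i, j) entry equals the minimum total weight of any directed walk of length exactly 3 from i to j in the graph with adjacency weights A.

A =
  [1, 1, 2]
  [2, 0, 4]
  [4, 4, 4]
A^⊗3 =
  [3, 1, 4]
  [2, 0, 4]
  [6, 4, 7]

Each entry (A^⊗3)_ij equals the minimum over all length-3 walks i = v_0 → v_1 → … → v_3 = j of Σ_t A[v_t][v_{t+1}]. For example, for (i, j) = (0, 2) we minimise over 9 possible intermediate vertex sequences; the minimum is 4, attained along the walk 0 → 0 → 0 → 2.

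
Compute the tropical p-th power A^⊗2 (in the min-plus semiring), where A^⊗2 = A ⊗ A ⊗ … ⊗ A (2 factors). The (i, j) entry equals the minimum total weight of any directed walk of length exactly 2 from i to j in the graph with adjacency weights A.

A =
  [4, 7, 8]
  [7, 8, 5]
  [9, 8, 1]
A^⊗2 =
  [8, 11, 9]
  [11, 13, 6]
  [10, 9, 2]

Each entry (A^⊗2)_ij equals the minimum over all length-2 walks i = v_0 → v_1 → … → v_2 = j of Σ_t A[v_t][v_{t+1}]. For example, for (i, j) = (0, 2) we minimise over 3 possible intermediate vertex sequences; the minimum is 9, attained along the walk 0 → 2 → 2.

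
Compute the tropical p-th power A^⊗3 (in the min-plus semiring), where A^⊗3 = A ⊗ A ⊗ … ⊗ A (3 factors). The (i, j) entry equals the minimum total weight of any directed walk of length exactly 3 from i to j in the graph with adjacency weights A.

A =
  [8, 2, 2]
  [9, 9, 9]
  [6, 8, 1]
A^⊗3 =
  [9, 10, 4]
  [16, 17, 11]
  [8, 9, 3]

Each entry (A^⊗3)_ij equals the minimum over all length-3 walks i = v_0 → v_1 → … → v_3 = j of Σ_t A[v_t][v_{t+1}]. For example, for (i, j) = (0, 2) we minimise over 9 possible intermediate vertex sequences; the minimum is 4, attained along the walk 0 → 2 → 2 → 2.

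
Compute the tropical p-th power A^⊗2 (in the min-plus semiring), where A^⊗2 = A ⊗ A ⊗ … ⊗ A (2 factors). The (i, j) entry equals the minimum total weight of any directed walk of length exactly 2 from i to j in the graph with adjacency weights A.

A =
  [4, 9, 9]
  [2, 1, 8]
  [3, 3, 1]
A^⊗2 =
  [8, 10, 10]
  [3, 2, 9]
  [4, 4, 2]

Each entry (A^⊗2)_ij equals the minimum over all length-2 walks i = v_0 → v_1 → … → v_2 = j of Σ_t A[v_t][v_{t+1}]. For example, for (i, j) = (0, 2) we minimise over 3 possible intermediate vertex sequences; the minimum is 10, attained along the walk 0 → 2 → 2.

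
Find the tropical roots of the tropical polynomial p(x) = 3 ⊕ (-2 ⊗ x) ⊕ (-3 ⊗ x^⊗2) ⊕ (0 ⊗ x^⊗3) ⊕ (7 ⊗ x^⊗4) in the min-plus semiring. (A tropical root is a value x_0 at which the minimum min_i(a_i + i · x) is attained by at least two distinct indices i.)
Roots: {-7, -3, 1, 5}

Each tropical root is a break point of the lower envelope of the lines y = a_i + i · x (there are 5 lines, with slopes 0, 1, ..., 4). Only the lines that attain the minimum somewhere contribute to roots; other lines are dominated. Here the surviving (envelope) indices are i = 4, i = 3, i = 2, i = 1, i = 0.
Intersections between consecutive envelope lines give the roots: for adjacent envelope indices i < j the intersection is x = (a_i − a_j) / (j − i). Reading off the sorted break points: {-7, -3, 1, 5}.
Verification: at each break x_0, at least two indices attain the minimum of min_i(a_i + i · x_0).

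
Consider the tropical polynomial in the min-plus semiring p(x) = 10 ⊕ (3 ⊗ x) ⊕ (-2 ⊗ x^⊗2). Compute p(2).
p(2) = 2

A tropical monomial a ⊗ x^⊗i evaluates to a + i · x. Evaluating each term at x = 2:
  Term 0 contributes 10 + 0 · 2 = 10
  Term 1 contributes 3 + 1 · 2 = 5
  Term 2 contributes -2 + 2 · 2 = 2
p(2) = ⊕ of these = min[10, 5, 2] = 2.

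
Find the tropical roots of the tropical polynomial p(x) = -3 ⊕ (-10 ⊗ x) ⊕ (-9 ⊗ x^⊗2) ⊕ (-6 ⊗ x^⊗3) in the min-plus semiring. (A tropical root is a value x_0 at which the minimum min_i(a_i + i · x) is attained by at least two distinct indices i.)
Roots: {-3, -1, 7}

Each tropical root is a break point of the lower envelope of the lines y = a_i + i · x (there are 4 lines, with slopes 0, 1, ..., 3). Only the lines that attain the minimum somewhere contribute to roots; other lines are dominated. Here the surviving (envelope) indices are i = 3, i = 2, i = 1, i = 0.
Intersections between consecutive envelope lines give the roots: for adjacent envelope indices i < j the intersection is x = (a_i − a_j) / (j − i). Reading off the sorted break points: {-3, -1, 7}.
Verification: at each break x_0, at least two indices attain the minimum of min_i(a_i + i · x_0).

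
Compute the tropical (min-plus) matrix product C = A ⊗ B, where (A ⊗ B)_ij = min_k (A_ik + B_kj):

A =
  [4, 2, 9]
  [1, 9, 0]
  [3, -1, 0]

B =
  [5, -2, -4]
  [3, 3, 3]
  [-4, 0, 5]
A ⊗ B =
  [5, 2, 0]
  [-4, -1, -3]
  [-4, 0, -1]

Apply the min-plus product entry-by-entry:
  C[0][0] = min over k of (A[0][0] + B[0][0] = 4 + 5 = 9, A[0][1] + B[1][0] = 2 + 3 = 5, A[0][2] + B[2][0] = 9 + -4 = 5) = 5 (attained at k = 1)
  C[0][1] = min over k of (A[0][0] + B[0][1] = 4 + -2 = 2, A[0][1] + B[1][1] = 2 + 3 = 5, A[0][2] + B[2][1] = 9 + 0 = 9) = 2 (attained at k = 0)
  C[0][2] = min over k of (A[0][0] + B[0][2] = 4 + -4 = 0, A[0][1] + B[1][2] = 2 + 3 = 5, A[0][2] + B[2][2] = 9 + 5 = 14) = 0 (attained at k = 0)
  C[1][0] = min over k of (A[1][0] + B[0][0] = 1 + 5 = 6, A[1][1] + B[1][0] = 9 + 3 = 12, A[1][2] + B[2][0] = 0 + -4 = -4) = -4 (attained at k = 2)
  C[1][1] = min over k of (A[1][0] + B[0][1] = 1 + -2 = -1, A[1][1] + B[1][1] = 9 + 3 = 12, A[1][2] + B[2][1] = 0 + 0 = 0) = -1 (attained at k = 0)
  C[1][2] = min over k of (A[1][0] + B[0][2] = 1 + -4 = -3, A[1][1] + B[1][2] = 9 + 3 = 12, A[1][2] + B[2][2] = 0 + 5 = 5) = -3 (attained at k = 0)
  C[2][0] = min over k of (A[2][0] + B[0][0] = 3 + 5 = 8, A[2][1] + B[1][0] = -1 + 3 = 2, A[2][2] + B[2][0] = 0 + -4 = -4) = -4 (attained at k = 2)
  C[2][1] = min over k of (A[2][0] + B[0][1] = 3 + -2 = 1, A[2][1] + B[1][1] = -1 + 3 = 2, A[2][2] + B[2][1] = 0 + 0 = 0) = 0 (attained at k = 2)
  C[2][2] = min over k of (A[2][0] + B[0][2] = 3 + -4 = -1, A[2][1] + B[1][2] = -1 + 3 = 2, A[2][2] + B[2][2] = 0 + 5 = 5) = -1 (attained at k = 0)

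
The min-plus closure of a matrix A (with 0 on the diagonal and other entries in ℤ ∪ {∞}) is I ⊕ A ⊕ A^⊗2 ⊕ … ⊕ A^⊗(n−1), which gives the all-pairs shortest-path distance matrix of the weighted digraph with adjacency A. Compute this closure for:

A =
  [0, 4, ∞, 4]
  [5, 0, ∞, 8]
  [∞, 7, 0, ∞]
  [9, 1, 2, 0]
Closure =
  [0, 4, 6, 4]
  [5, 0, 10, 8]
  [12, 7, 0, 15]
  [6, 1, 2, 0]

This is the Floyd-Warshall all-pairs shortest-path computation. For each intermediate vertex k = 0, 1, …, 3, update dist[i][j] ← min(dist[i][j], dist[i][k] + dist[k][j]). The final matrix gives, for each (i, j), the minimum total weight of any directed path from i to j (possibly empty when i = j).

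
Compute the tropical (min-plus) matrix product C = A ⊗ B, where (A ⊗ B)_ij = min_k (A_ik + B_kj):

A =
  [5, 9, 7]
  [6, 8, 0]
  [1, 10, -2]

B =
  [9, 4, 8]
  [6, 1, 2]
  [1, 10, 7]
A ⊗ B =
  [8, 9, 11]
  [1, 9, 7]
  [-1, 5, 5]

Apply the min-plus product entry-by-entry:
  C[0][0] = min over k of (A[0][0] + B[0][0] = 5 + 9 = 14, A[0][1] + B[1][0] = 9 + 6 = 15, A[0][2] + B[2][0] = 7 + 1 = 8) = 8 (attained at k = 2)
  C[0][1] = min over k of (A[0][0] + B[0][1] = 5 + 4 = 9, A[0][1] + B[1][1] = 9 + 1 = 10, A[0][2] + B[2][1] = 7 + 10 = 17) = 9 (attained at k = 0)
  C[0][2] = min over k of (A[0][0] + B[0][2] = 5 + 8 = 13, A[0][1] + B[1][2] = 9 + 2 = 11, A[0][2] + B[2][2] = 7 + 7 = 14) = 11 (attained at k = 1)
  C[1][0] = min over k of (A[1][0] + B[0][0] = 6 + 9 = 15, A[1][1] + B[1][0] = 8 + 6 = 14, A[1][2] + B[2][0] = 0 + 1 = 1) = 1 (attained at k = 2)
  C[1][1] = min over k of (A[1][0] + B[0][1] = 6 + 4 = 10, A[1][1] + B[1][1] = 8 + 1 = 9, A[1][2] + B[2][1] = 0 + 10 = 10) = 9 (attained at k = 1)
  C[1][2] = min over k of (A[1][0] + B[0][2] = 6 + 8 = 14, A[1][1] + B[1][2] = 8 + 2 = 10, A[1][2] + B[2][2] = 0 + 7 = 7) = 7 (attained at k = 2)
  C[2][0] = min over k of (A[2][0] + B[0][0] = 1 + 9 = 10, A[2][1] + B[1][0] = 10 + 6 = 16, A[2][2] + B[2][0] = -2 + 1 = -1) = -1 (attained at k = 2)
  C[2][1] = min over k of (A[2][0] + B[0][1] = 1 + 4 = 5, A[2][1] + B[1][1] = 10 + 1 = 11, A[2][2] + B[2][1] = -2 + 10 = 8) = 5 (attained at k = 0)
  C[2][2] = min over k of (A[2][0] + B[0][2] = 1 + 8 = 9, A[2][1] + B[1][2] = 10 + 2 = 12, A[2][2] + B[2][2] = -2 + 7 = 5) = 5 (attained at k = 2)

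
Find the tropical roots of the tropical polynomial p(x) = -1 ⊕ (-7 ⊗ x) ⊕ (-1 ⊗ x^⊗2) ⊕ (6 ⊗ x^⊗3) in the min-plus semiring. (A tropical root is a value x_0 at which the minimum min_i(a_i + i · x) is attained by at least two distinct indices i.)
Roots: {-7, -6, 6}

Each tropical root is a break point of the lower envelope of the lines y = a_i + i · x (there are 4 lines, with slopes 0, 1, ..., 3). Only the lines that attain the minimum somewhere contribute to roots; other lines are dominated. Here the surviving (envelope) indices are i = 3, i = 2, i = 1, i = 0.
Intersections between consecutive envelope lines give the roots: for adjacent envelope indices i < j the intersection is x = (a_i − a_j) / (j − i). Reading off the sorted break points: {-7, -6, 6}.
Verification: at each break x_0, at least two indices attain the minimum of min_i(a_i + i · x_0).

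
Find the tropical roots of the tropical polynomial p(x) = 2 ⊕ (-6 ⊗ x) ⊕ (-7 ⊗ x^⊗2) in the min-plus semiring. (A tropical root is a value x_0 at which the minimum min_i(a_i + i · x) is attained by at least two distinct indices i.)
Roots: {1, 8}

Each tropical root is a break point of the lower envelope of the lines y = a_i + i · x (there are 3 lines, with slopes 0, 1, ..., 2). Only the lines that attain the minimum somewhere contribute to roots; other lines are dominated. Here the surviving (envelope) indices are i = 2, i = 1, i = 0.
Intersections between consecutive envelope lines give the roots: for adjacent envelope indices i < j the intersection is x = (a_i − a_j) / (j − i). Reading off the sorted break points: {1, 8}.
Verification: at each break x_0, at least two indices attain the minimum of min_i(a_i + i · x_0).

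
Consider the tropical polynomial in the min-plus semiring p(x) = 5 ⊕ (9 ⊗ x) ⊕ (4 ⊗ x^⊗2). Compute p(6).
p(6) = 5

A tropical monomial a ⊗ x^⊗i evaluates to a + i · x. Evaluating each term at x = 6:
  Term 0 contributes 5 + 0 · 6 = 5
  Term 1 contributes 9 + 1 · 6 = 15
  Term 2 contributes 4 + 2 · 6 = 16
p(6) = ⊕ of these = min[5, 15, 16] = 5.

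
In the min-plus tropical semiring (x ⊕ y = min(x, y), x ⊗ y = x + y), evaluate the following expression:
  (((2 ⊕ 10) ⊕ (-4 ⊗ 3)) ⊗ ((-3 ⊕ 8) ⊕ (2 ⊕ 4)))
(((2 ⊕ 10) ⊕ (-4 ⊗ 3)) ⊗ ((-3 ⊕ 8) ⊕ (2 ⊕ 4))) = -4

Expand innermost to outermost. Recall ⊕ takes the minimum of its arguments and ⊗ takes their sum. Working out the expression (((2 ⊕ 10) ⊕ (-4 ⊗ 3)) ⊗ ((-3 ⊕ 8) ⊕ (2 ⊕ 4))) gives -4.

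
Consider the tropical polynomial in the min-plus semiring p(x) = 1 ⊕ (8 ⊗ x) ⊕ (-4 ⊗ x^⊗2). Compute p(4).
p(4) = 1

A tropical monomial a ⊗ x^⊗i evaluates to a + i · x. Evaluating each term at x = 4:
  Term 0 contributes 1 + 0 · 4 = 1
  Term 1 contributes 8 + 1 · 4 = 12
  Term 2 contributes -4 + 2 · 4 = 4
p(4) = ⊕ of these = min[1, 12, 4] = 1.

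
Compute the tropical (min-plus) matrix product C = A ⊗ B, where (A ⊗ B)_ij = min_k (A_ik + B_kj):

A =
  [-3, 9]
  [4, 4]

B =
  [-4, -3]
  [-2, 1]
A ⊗ B =
  [-7, -6]
  [0, 1]

Apply the min-plus product entry-by-entry:
  C[0][0] = min over k of (A[0][0] + B[0][0] = -3 + -4 = -7, A[0][1] + B[1][0] = 9 + -2 = 7) = -7 (attained at k = 0)
  C[0][1] = min over k of (A[0][0] + B[0][1] = -3 + -3 = -6, A[0][1] + B[1][1] = 9 + 1 = 10) = -6 (attained at k = 0)
  C[1][0] = min over k of (A[1][0] + B[0][0] = 4 + -4 = 0, A[1][1] + B[1][0] = 4 + -2 = 2) = 0 (attained at k = 0)
  C[1][1] = min over k of (A[1][0] + B[0][1] = 4 + -3 = 1, A[1][1] + B[1][1] = 4 + 1 = 5) = 1 (attained at k = 0)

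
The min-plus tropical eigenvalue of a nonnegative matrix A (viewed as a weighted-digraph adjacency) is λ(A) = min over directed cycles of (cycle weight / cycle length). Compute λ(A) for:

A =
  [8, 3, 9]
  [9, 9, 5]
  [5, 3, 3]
λ(A) = 3

Enumerate directed cycles and compute their means (weight / length). Sample:
  cycle 0 → 0: weight = 8, length = 1, mean = 8/1 ≈ 8.000
  cycle 1 → 1: weight = 9, length = 1, mean = 9/1 ≈ 9.000
  cycle 2 → 2: weight = 3, length = 1, mean = 3/1 ≈ 3.000
  cycle 0 → 1 → 0: weight = 12, length = 2, mean = 12/2 ≈ 6.000
  cycle 0 → 2 → 0: weight = 14, length = 2, mean = 14/2 ≈ 7.000
  cycle 1 → 0 → 1: weight = 12, length = 2, mean = 12/2 ≈ 6.000
Minimum mean = 3.000, attained e.g. along the cycle 2 → 2 with weight 3 and length 1. So λ(A) = 3/1 = 3.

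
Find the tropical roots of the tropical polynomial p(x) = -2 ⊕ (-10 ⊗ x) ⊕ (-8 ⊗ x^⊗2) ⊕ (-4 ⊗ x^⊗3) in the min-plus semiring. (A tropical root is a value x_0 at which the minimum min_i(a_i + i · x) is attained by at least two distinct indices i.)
Roots: {-4, -2, 8}

Each tropical root is a break point of the lower envelope of the lines y = a_i + i · x (there are 4 lines, with slopes 0, 1, ..., 3). Only the lines that attain the minimum somewhere contribute to roots; other lines are dominated. Here the surviving (envelope) indices are i = 3, i = 2, i = 1, i = 0.
Intersections between consecutive envelope lines give the roots: for adjacent envelope indices i < j the intersection is x = (a_i − a_j) / (j − i). Reading off the sorted break points: {-4, -2, 8}.
Verification: at each break x_0, at least two indices attain the minimum of min_i(a_i + i · x_0).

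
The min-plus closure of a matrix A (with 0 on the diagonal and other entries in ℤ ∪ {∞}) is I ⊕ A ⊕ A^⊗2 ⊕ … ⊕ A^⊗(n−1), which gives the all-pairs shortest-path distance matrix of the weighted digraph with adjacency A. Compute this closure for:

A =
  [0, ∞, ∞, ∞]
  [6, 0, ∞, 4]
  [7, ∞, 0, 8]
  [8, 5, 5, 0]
Closure =
  [0, ∞, ∞, ∞]
  [6, 0, 9, 4]
  [7, 13, 0, 8]
  [8, 5, 5, 0]

This is the Floyd-Warshall all-pairs shortest-path computation. For each intermediate vertex k = 0, 1, …, 3, update dist[i][j] ← min(dist[i][j], dist[i][k] + dist[k][j]). The final matrix gives, for each (i, j), the minimum total weight of any directed path from i to j (possibly empty when i = j).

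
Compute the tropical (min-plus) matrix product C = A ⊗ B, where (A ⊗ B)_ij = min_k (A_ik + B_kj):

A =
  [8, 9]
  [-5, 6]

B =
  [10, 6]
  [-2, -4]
A ⊗ B =
  [7, 5]
  [4, 1]

Apply the min-plus product entry-by-entry:
  C[0][0] = min over k of (A[0][0] + B[0][0] = 8 + 10 = 18, A[0][1] + B[1][0] = 9 + -2 = 7) = 7 (attained at k = 1)
  C[0][1] = min over k of (A[0][0] + B[0][1] = 8 + 6 = 14, A[0][1] + B[1][1] = 9 + -4 = 5) = 5 (attained at k = 1)
  C[1][0] = min over k of (A[1][0] + B[0][0] = -5 + 10 = 5, A[1][1] + B[1][0] = 6 + -2 = 4) = 4 (attained at k = 1)
  C[1][1] = min over k of (A[1][0] + B[0][1] = -5 + 6 = 1, A[1][1] + B[1][1] = 6 + -4 = 2) = 1 (attained at k = 0)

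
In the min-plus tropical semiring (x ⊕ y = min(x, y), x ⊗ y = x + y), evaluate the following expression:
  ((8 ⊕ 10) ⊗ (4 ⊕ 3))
((8 ⊕ 10) ⊗ (4 ⊕ 3)) = 11

Expand innermost to outermost. Recall ⊕ takes the minimum of its arguments and ⊗ takes their sum. Working out the expression ((8 ⊕ 10) ⊗ (4 ⊕ 3)) gives 11.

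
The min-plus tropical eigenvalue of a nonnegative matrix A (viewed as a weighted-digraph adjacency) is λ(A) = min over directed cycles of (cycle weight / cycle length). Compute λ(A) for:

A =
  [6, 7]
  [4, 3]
λ(A) = 3

Enumerate directed cycles and compute their means (weight / length). Sample:
  cycle 0 → 0: weight = 6, length = 1, mean = 6/1 ≈ 6.000
  cycle 1 → 1: weight = 3, length = 1, mean = 3/1 ≈ 3.000
  cycle 0 → 1 → 0: weight = 11, length = 2, mean = 11/2 ≈ 5.500
  cycle 1 → 0 → 1: weight = 11, length = 2, mean = 11/2 ≈ 5.500
Minimum mean = 3.000, attained e.g. along the cycle 1 → 1 with weight 3 and length 1. So λ(A) = 3/1 = 3.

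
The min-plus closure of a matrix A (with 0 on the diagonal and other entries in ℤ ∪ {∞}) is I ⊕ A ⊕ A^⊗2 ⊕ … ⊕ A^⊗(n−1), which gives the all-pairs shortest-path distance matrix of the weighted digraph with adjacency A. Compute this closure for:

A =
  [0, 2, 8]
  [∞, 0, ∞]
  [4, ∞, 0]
Closure =
  [0, 2, 8]
  [∞, 0, ∞]
  [4, 6, 0]

This is the Floyd-Warshall all-pairs shortest-path computation. For each intermediate vertex k = 0, 1, …, 2, update dist[i][j] ← min(dist[i][j], dist[i][k] + dist[k][j]). The final matrix gives, for each (i, j), the minimum total weight of any directed path from i to j (possibly empty when i = j).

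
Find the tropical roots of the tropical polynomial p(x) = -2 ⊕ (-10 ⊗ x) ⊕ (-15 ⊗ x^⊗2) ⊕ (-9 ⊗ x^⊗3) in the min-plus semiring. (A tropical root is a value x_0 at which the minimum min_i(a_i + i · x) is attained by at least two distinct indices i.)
Roots: {-6, 5, 8}

Each tropical root is a break point of the lower envelope of the lines y = a_i + i · x (there are 4 lines, with slopes 0, 1, ..., 3). Only the lines that attain the minimum somewhere contribute to roots; other lines are dominated. Here the surviving (envelope) indices are i = 3, i = 2, i = 1, i = 0.
Intersections between consecutive envelope lines give the roots: for adjacent envelope indices i < j the intersection is x = (a_i − a_j) / (j − i). Reading off the sorted break points: {-6, 5, 8}.
Verification: at each break x_0, at least two indices attain the minimum of min_i(a_i + i · x_0).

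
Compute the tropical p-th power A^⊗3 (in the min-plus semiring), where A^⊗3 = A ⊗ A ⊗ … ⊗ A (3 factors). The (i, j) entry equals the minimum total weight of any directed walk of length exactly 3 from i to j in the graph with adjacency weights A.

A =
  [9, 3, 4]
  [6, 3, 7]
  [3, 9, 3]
A^⊗3 =
  [10, 9, 10]
  [12, 9, 13]
  [9, 9, 9]

Each entry (A^⊗3)_ij equals the minimum over all length-3 walks i = v_0 → v_1 → … → v_3 = j of Σ_t A[v_t][v_{t+1}]. For example, for (i, j) = (0, 2) we minimise over 9 possible intermediate vertex sequences; the minimum is 10, attained along the walk 0 → 2 → 2 → 2.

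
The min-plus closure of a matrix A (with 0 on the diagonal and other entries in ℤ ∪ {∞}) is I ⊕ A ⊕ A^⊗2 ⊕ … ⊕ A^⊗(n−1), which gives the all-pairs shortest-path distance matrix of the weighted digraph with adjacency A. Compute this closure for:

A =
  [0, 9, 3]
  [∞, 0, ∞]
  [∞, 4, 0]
Closure =
  [0, 7, 3]
  [∞, 0, ∞]
  [∞, 4, 0]

This is the Floyd-Warshall all-pairs shortest-path computation. For each intermediate vertex k = 0, 1, …, 2, update dist[i][j] ← min(dist[i][j], dist[i][k] + dist[k][j]). The final matrix gives, for each (i, j), the minimum total weight of any directed path from i to j (possibly empty when i = j).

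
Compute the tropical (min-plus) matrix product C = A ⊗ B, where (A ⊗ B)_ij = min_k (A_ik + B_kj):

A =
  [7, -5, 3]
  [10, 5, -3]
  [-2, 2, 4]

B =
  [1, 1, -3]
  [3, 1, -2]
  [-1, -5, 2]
A ⊗ B =
  [-2, -4, -7]
  [-4, -8, -1]
  [-1, -1, -5]

Apply the min-plus product entry-by-entry:
  C[0][0] = min over k of (A[0][0] + B[0][0] = 7 + 1 = 8, A[0][1] + B[1][0] = -5 + 3 = -2, A[0][2] + B[2][0] = 3 + -1 = 2) = -2 (attained at k = 1)
  C[0][1] = min over k of (A[0][0] + B[0][1] = 7 + 1 = 8, A[0][1] + B[1][1] = -5 + 1 = -4, A[0][2] + B[2][1] = 3 + -5 = -2) = -4 (attained at k = 1)
  C[0][2] = min over k of (A[0][0] + B[0][2] = 7 + -3 = 4, A[0][1] + B[1][2] = -5 + -2 = -7, A[0][2] + B[2][2] = 3 + 2 = 5) = -7 (attained at k = 1)
  C[1][0] = min over k of (A[1][0] + B[0][0] = 10 + 1 = 11, A[1][1] + B[1][0] = 5 + 3 = 8, A[1][2] + B[2][0] = -3 + -1 = -4) = -4 (attained at k = 2)
  C[1][1] = min over k of (A[1][0] + B[0][1] = 10 + 1 = 11, A[1][1] + B[1][1] = 5 + 1 = 6, A[1][2] + B[2][1] = -3 + -5 = -8) = -8 (attained at k = 2)
  C[1][2] = min over k of (A[1][0] + B[0][2] = 10 + -3 = 7, A[1][1] + B[1][2] = 5 + -2 = 3, A[1][2] + B[2][2] = -3 + 2 = -1) = -1 (attained at k = 2)
  C[2][0] = min over k of (A[2][0] + B[0][0] = -2 + 1 = -1, A[2][1] + B[1][0] = 2 + 3 = 5, A[2][2] + B[2][0] = 4 + -1 = 3) = -1 (attained at k = 0)
  C[2][1] = min over k of (A[2][0] + B[0][1] = -2 + 1 = -1, A[2][1] + B[1][1] = 2 + 1 = 3, A[2][2] + B[2][1] = 4 + -5 = -1) = -1 (attained at k = 0)
  C[2][2] = min over k of (A[2][0] + B[0][2] = -2 + -3 = -5, A[2][1] + B[1][2] = 2 + -2 = 0, A[2][2] + B[2][2] = 4 + 2 = 6) = -5 (attained at k = 0)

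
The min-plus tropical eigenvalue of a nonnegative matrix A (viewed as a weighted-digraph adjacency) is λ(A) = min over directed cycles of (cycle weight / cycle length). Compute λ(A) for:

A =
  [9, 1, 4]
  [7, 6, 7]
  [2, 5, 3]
λ(A) = 3

Enumerate directed cycles and compute their means (weight / length). Sample:
  cycle 0 → 0: weight = 9, length = 1, mean = 9/1 ≈ 9.000
  cycle 1 → 1: weight = 6, length = 1, mean = 6/1 ≈ 6.000
  cycle 2 → 2: weight = 3, length = 1, mean = 3/1 ≈ 3.000
  cycle 0 → 1 → 0: weight = 8, length = 2, mean = 8/2 ≈ 4.000
  cycle 0 → 2 → 0: weight = 6, length = 2, mean = 6/2 ≈ 3.000
  cycle 1 → 0 → 1: weight = 8, length = 2, mean = 8/2 ≈ 4.000
Minimum mean = 3.000, attained e.g. along the cycle 2 → 2 with weight 3 and length 1. So λ(A) = 3/1 = 3.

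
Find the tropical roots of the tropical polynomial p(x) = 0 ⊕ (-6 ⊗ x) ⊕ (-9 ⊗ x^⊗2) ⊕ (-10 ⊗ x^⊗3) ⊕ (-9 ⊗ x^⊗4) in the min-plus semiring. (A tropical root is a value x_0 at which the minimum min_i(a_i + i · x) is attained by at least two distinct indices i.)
Roots: {-1, 1, 3, 6}

Each tropical root is a break point of the lower envelope of the lines y = a_i + i · x (there are 5 lines, with slopes 0, 1, ..., 4). Only the lines that attain the minimum somewhere contribute to roots; other lines are dominated. Here the surviving (envelope) indices are i = 4, i = 3, i = 2, i = 1, i = 0.
Intersections between consecutive envelope lines give the roots: for adjacent envelope indices i < j the intersection is x = (a_i − a_j) / (j − i). Reading off the sorted break points: {-1, 1, 3, 6}.
Verification: at each break x_0, at least two indices attain the minimum of min_i(a_i + i · x_0).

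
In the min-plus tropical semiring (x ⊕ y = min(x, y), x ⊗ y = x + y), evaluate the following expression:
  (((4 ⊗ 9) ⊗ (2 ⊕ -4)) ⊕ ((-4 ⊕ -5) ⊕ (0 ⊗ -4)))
(((4 ⊗ 9) ⊗ (2 ⊕ -4)) ⊕ ((-4 ⊕ -5) ⊕ (0 ⊗ -4))) = -5

Expand innermost to outermost. Recall ⊕ takes the minimum of its arguments and ⊗ takes their sum. Working out the expression (((4 ⊗ 9) ⊗ (2 ⊕ -4)) ⊕ ((-4 ⊕ -5) ⊕ (0 ⊗ -4))) gives -5.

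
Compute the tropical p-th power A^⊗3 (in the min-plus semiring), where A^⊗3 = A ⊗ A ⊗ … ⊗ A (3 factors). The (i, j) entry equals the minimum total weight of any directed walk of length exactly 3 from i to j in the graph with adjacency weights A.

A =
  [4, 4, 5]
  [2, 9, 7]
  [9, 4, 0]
A^⊗3 =
  [10, 9, 5]
  [8, 10, 7]
  [6, 4, 0]

Each entry (A^⊗3)_ij equals the minimum over all length-3 walks i = v_0 → v_1 → … → v_3 = j of Σ_t A[v_t][v_{t+1}]. For example, for (i, j) = (0, 2) we minimise over 9 possible intermediate vertex sequences; the minimum is 5, attained along the walk 0 → 2 → 2 → 2.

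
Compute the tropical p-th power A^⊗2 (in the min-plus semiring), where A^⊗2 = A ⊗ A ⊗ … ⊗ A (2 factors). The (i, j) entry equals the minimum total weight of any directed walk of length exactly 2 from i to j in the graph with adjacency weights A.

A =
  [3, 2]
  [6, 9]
A^⊗2 =
  [6, 5]
  [9, 8]

Each entry (A^⊗2)_ij equals the minimum over all length-2 walks i = v_0 → v_1 → … → v_2 = j of Σ_t A[v_t][v_{t+1}]. For example, for (i, j) = (0, 1) we minimise over 2 possible intermediate vertex sequences; the minimum is 5, attained along the walk 0 → 0 → 1.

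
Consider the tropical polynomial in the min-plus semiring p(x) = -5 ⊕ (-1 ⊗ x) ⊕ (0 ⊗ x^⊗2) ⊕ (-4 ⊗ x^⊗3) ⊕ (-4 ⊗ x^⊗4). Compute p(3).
p(3) = -5

A tropical monomial a ⊗ x^⊗i evaluates to a + i · x. Evaluating each term at x = 3:
  Term 0 contributes -5 + 0 · 3 = -5
  Term 1 contributes -1 + 1 · 3 = 2
  Term 2 contributes 0 + 2 · 3 = 6
  Term 3 contributes -4 + 3 · 3 = 5
  Term 4 contributes -4 + 4 · 3 = 8
p(3) = ⊕ of these = min[-5, 2, 6, 5, 8] = -5.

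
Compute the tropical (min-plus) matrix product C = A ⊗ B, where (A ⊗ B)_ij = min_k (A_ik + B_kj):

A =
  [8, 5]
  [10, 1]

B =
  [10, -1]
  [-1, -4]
A ⊗ B =
  [4, 1]
  [0, -3]

Apply the min-plus product entry-by-entry:
  C[0][0] = min over k of (A[0][0] + B[0][0] = 8 + 10 = 18, A[0][1] + B[1][0] = 5 + -1 = 4) = 4 (attained at k = 1)
  C[0][1] = min over k of (A[0][0] + B[0][1] = 8 + -1 = 7, A[0][1] + B[1][1] = 5 + -4 = 1) = 1 (attained at k = 1)
  C[1][0] = min over k of (A[1][0] + B[0][0] = 10 + 10 = 20, A[1][1] + B[1][0] = 1 + -1 = 0) = 0 (attained at k = 1)
  C[1][1] = min over k of (A[1][0] + B[0][1] = 10 + -1 = 9, A[1][1] + B[1][1] = 1 + -4 = -3) = -3 (attained at k = 1)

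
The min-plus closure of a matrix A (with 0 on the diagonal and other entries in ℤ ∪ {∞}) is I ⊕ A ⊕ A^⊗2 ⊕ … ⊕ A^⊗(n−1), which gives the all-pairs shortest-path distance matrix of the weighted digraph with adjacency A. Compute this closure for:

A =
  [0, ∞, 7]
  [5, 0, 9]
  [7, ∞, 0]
Closure =
  [0, ∞, 7]
  [5, 0, 9]
  [7, ∞, 0]

This is the Floyd-Warshall all-pairs shortest-path computation. For each intermediate vertex k = 0, 1, …, 2, update dist[i][j] ← min(dist[i][j], dist[i][k] + dist[k][j]). The final matrix gives, for each (i, j), the minimum total weight of any directed path from i to j (possibly empty when i = j).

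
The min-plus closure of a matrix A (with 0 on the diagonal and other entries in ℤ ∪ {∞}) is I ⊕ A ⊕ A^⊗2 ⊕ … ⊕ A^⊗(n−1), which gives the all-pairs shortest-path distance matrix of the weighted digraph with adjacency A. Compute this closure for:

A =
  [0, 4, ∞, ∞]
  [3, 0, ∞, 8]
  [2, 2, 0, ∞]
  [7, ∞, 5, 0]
Closure =
  [0, 4, 17, 12]
  [3, 0, 13, 8]
  [2, 2, 0, 10]
  [7, 7, 5, 0]

This is the Floyd-Warshall all-pairs shortest-path computation. For each intermediate vertex k = 0, 1, …, 3, update dist[i][j] ← min(dist[i][j], dist[i][k] + dist[k][j]). The final matrix gives, for each (i, j), the minimum total weight of any directed path from i to j (possibly empty when i = j).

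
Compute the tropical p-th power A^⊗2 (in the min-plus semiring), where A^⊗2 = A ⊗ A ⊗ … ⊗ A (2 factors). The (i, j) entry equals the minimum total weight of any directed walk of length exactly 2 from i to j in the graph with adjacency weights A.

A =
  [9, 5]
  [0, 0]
A^⊗2 =
  [5, 5]
  [0, 0]

Each entry (A^⊗2)_ij equals the minimum over all length-2 walks i = v_0 → v_1 → … → v_2 = j of Σ_t A[v_t][v_{t+1}]. For example, for (i, j) = (0, 1) we minimise over 2 possible intermediate vertex sequences; the minimum is 5, attained along the walk 0 → 1 → 1.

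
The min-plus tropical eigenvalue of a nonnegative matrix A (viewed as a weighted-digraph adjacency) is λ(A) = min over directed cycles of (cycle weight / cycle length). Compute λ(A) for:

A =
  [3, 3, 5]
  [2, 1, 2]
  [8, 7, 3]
λ(A) = 1

Enumerate directed cycles and compute their means (weight / length). Sample:
  cycle 0 → 0: weight = 3, length = 1, mean = 3/1 ≈ 3.000
  cycle 1 → 1: weight = 1, length = 1, mean = 1/1 ≈ 1.000
  cycle 2 → 2: weight = 3, length = 1, mean = 3/1 ≈ 3.000
  cycle 0 → 1 → 0: weight = 5, length = 2, mean = 5/2 ≈ 2.500
  cycle 0 → 2 → 0: weight = 13, length = 2, mean = 13/2 ≈ 6.500
  cycle 1 → 0 → 1: weight = 5, length = 2, mean = 5/2 ≈ 2.500
Minimum mean = 1.000, attained e.g. along the cycle 1 → 1 with weight 1 and length 1. So λ(A) = 1/1 = 1.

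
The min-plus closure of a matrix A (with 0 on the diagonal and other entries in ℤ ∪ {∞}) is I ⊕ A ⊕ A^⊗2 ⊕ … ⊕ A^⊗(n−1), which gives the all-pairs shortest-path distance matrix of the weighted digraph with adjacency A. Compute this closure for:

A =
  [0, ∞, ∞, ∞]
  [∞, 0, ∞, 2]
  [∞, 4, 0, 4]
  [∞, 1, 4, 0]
Closure =
  [0, ∞, ∞, ∞]
  [∞, 0, 6, 2]
  [∞, 4, 0, 4]
  [∞, 1, 4, 0]

This is the Floyd-Warshall all-pairs shortest-path computation. For each intermediate vertex k = 0, 1, …, 3, update dist[i][j] ← min(dist[i][j], dist[i][k] + dist[k][j]). The final matrix gives, for each (i, j), the minimum total weight of any directed path from i to j (possibly empty when i = j).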